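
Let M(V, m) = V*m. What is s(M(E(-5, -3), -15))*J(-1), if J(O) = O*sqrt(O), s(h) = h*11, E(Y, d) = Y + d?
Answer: -1320*I ≈ -1320.0*I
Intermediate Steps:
s(h) = 11*h
J(O) = O**(3/2)
s(M(E(-5, -3), -15))*J(-1) = (11*((-5 - 3)*(-15)))*(-1)**(3/2) = (11*(-8*(-15)))*(-I) = (11*120)*(-I) = 1320*(-I) = -1320*I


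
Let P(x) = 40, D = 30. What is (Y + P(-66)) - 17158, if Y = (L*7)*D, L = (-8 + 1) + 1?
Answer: -18378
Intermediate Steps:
L = -6 (L = -7 + 1 = -6)
Y = -1260 (Y = -6*7*30 = -42*30 = -1260)
(Y + P(-66)) - 17158 = (-1260 + 40) - 17158 = -1220 - 17158 = -18378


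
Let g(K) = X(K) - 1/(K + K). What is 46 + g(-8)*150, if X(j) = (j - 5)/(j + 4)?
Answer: 4343/8 ≈ 542.88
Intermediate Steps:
X(j) = (-5 + j)/(4 + j)
g(K) = -1/(2*K) + (-5 + K)/(4 + K) (g(K) = (-5 + K)/(4 + K) - 1/(K + K) = (-5 + K)/(4 + K) - 1/(2*K) = -1/(2*K) + (-5 + K)/(4 + K))
46 + g(-8)*150 = 46 + ((-2 - 1/2*(-8) - 8*(-5 - 8))/((-8)*(4 - 8)))*150 = 46 - 1/8*(-2 + 4 - 8*(-13))/(-4)*150 = 46 - 1/8*(-1/4)*(-2 + 4 + 104)*150 = 46 - 1/8*(-1/4)*106*150 = 46 + (53/16)*150 = 46 + 3975/8 = 4343/8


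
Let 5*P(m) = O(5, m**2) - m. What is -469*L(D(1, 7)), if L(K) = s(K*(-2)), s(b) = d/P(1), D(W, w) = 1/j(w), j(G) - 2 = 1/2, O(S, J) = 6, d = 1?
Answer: -469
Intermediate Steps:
j(G) = 5/2 (j(G) = 2 + 1/2 = 5/2)
D(W, w) = 2/5 (D(W, w) = 1/(5/2) = 2/5)
P(m) = 6/5 - m/5 (P(m) = (6 - m)/5 = 6/5 - m/5)
s(b) = 1 (s(b) = 1/(6/5 - 1/5*1) = 1/(6/5 - 1/5) = 1/1 = 1*1 = 1)
L(K) = 1
-469*L(D(1, 7)) = -469*1 = -469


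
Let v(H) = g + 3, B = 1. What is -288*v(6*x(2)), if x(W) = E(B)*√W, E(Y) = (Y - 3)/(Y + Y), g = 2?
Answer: -1440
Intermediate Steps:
E(Y) = (-3 + Y)/(2*Y) (E(Y) = (-3 + Y)/((2*Y)) = (-3 + Y)*(1/(2*Y)) = (-3 + Y)/(2*Y))
x(W) = -√W (x(W) = ((½)*(-3 + 1)/1)*√W = ((½)*1*(-2))*√W = -√W)
v(H) = 5 (v(H) = 2 + 3 = 5)
-288*v(6*x(2)) = -288*5 = -1440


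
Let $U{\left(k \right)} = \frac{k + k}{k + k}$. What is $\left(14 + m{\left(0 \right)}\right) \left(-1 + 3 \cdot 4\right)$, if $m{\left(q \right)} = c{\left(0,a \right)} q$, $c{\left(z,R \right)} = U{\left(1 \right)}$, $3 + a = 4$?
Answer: $154$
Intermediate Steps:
$a = 1$ ($a = -3 + 4 = 1$)
$U{\left(k \right)} = 1$ ($U{\left(k \right)} = \frac{2 k}{2 k} = 2 k \frac{1}{2 k} = 1$)
$c{\left(z,R \right)} = 1$
$m{\left(q \right)} = q$ ($m{\left(q \right)} = 1 q = q$)
$\left(14 + m{\left(0 \right)}\right) \left(-1 + 3 \cdot 4\right) = \left(14 + 0\right) \left(-1 + 3 \cdot 4\right) = 14 \left(-1 + 12\right) = 14 \cdot 11 = 154$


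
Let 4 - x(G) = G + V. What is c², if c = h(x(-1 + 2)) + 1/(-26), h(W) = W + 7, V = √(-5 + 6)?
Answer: 54289/676 ≈ 80.309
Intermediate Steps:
V = 1 (V = √1 = 1)
x(G) = 3 - G (x(G) = 4 - (G + 1) = 4 - (1 + G) = 4 + (-1 - G) = 3 - G)
h(W) = 7 + W
c = 233/26 (c = (7 + (3 - (-1 + 2))) + 1/(-26) = (7 + (3 - 1*1)) - 1/26 = (7 + (3 - 1)) - 1/26 = (7 + 2) - 1/26 = 9 - 1/26 = 233/26 ≈ 8.9615)
c² = (233/26)² = 54289/676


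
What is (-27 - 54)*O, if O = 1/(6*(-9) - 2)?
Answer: 81/56 ≈ 1.4464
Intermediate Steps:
O = -1/56 (O = 1/(-54 - 2) = 1/(-56) = -1/56 ≈ -0.017857)
(-27 - 54)*O = (-27 - 54)*(-1/56) = -81*(-1/56) = 81/56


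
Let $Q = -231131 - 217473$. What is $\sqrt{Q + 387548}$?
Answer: $24 i \sqrt{106} \approx 247.1 i$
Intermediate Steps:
$Q = -448604$
$\sqrt{Q + 387548} = \sqrt{-448604 + 387548} = \sqrt{-61056} = 24 i \sqrt{106}$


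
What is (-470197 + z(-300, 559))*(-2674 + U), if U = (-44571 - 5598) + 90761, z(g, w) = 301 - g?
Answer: -17806141128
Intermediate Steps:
U = 40592 (U = -50169 + 90761 = 40592)
(-470197 + z(-300, 559))*(-2674 + U) = (-470197 + (301 - 1*(-300)))*(-2674 + 40592) = (-470197 + (301 + 300))*37918 = (-470197 + 601)*37918 = -469596*37918 = -17806141128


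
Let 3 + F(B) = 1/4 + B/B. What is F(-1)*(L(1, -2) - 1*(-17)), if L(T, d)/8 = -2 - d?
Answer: -119/4 ≈ -29.750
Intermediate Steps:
L(T, d) = -16 - 8*d (L(T, d) = 8*(-2 - d) = -16 - 8*d)
F(B) = -7/4 (F(B) = -3 + (1/4 + B/B) = -3 + (1*(¼) + 1) = -3 + (¼ + 1) = -3 + 5/4 = -7/4)
F(-1)*(L(1, -2) - 1*(-17)) = -7*((-16 - 8*(-2)) - 1*(-17))/4 = -7*((-16 + 16) + 17)/4 = -7*(0 + 17)/4 = -7/4*17 = -119/4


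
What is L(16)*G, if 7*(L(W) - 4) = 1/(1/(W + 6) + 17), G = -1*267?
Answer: -936458/875 ≈ -1070.2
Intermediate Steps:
G = -267
L(W) = 4 + 1/(7*(17 + 1/(6 + W))) (L(W) = 4 + 1/(7*(1/(W + 6) + 17)) = 4 + 1/(7*(1/(6 + W) + 17)) = 4 + 1/(7*(17 + 1/(6 + W))))
L(16)*G = ((2890 + 477*16)/(7*(103 + 17*16)))*(-267) = ((2890 + 7632)/(7*(103 + 272)))*(-267) = ((⅐)*10522/375)*(-267) = ((⅐)*(1/375)*10522)*(-267) = (10522/2625)*(-267) = -936458/875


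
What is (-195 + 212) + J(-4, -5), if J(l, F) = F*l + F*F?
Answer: 62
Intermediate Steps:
J(l, F) = F² + F*l (J(l, F) = F*l + F² = F² + F*l)
(-195 + 212) + J(-4, -5) = (-195 + 212) - 5*(-5 - 4) = 17 - 5*(-9) = 17 + 45 = 62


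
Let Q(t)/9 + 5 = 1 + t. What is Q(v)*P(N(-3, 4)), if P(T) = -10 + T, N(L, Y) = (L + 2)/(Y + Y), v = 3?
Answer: 729/8 ≈ 91.125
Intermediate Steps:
Q(t) = -36 + 9*t (Q(t) = -45 + 9*(1 + t) = -45 + (9 + 9*t) = -36 + 9*t)
N(L, Y) = (2 + L)/(2*Y) (N(L, Y) = (2 + L)/((2*Y)) = (2 + L)*(1/(2*Y)) = (2 + L)/(2*Y))
Q(v)*P(N(-3, 4)) = (-36 + 9*3)*(-10 + (½)*(2 - 3)/4) = (-36 + 27)*(-10 + (½)*(¼)*(-1)) = -9*(-10 - ⅛) = -9*(-81/8) = 729/8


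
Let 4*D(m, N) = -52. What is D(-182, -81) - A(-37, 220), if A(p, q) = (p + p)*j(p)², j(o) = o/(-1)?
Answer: 101293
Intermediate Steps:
D(m, N) = -13 (D(m, N) = (¼)*(-52) = -13)
j(o) = -o (j(o) = o*(-1) = -o)
A(p, q) = 2*p³ (A(p, q) = (p + p)*(-p)² = (2*p)*p² = 2*p³)
D(-182, -81) - A(-37, 220) = -13 - 2*(-37)³ = -13 - 2*(-50653) = -13 - 1*(-101306) = -13 + 101306 = 101293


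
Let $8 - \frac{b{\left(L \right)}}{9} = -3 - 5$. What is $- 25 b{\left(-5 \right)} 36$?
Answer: $-129600$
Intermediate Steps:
$b{\left(L \right)} = 144$ ($b{\left(L \right)} = 72 - 9 \left(-3 - 5\right) = 72 - -72 = 72 + 72 = 144$)
$- 25 b{\left(-5 \right)} 36 = \left(-25\right) 144 \cdot 36 = \left(-3600\right) 36 = -129600$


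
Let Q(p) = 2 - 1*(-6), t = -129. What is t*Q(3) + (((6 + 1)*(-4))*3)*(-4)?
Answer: -696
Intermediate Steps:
Q(p) = 8 (Q(p) = 2 + 6 = 8)
t*Q(3) + (((6 + 1)*(-4))*3)*(-4) = -129*8 + (((6 + 1)*(-4))*3)*(-4) = -1032 + ((7*(-4))*3)*(-4) = -1032 - 28*3*(-4) = -1032 - 84*(-4) = -1032 + 336 = -696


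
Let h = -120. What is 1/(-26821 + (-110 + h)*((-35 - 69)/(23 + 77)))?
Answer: -5/132909 ≈ -3.7620e-5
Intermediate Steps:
1/(-26821 + (-110 + h)*((-35 - 69)/(23 + 77))) = 1/(-26821 + (-110 - 120)*((-35 - 69)/(23 + 77))) = 1/(-26821 - (-23920)/100) = 1/(-26821 - 230*(-26/25)) = 1/(-26821 + 1196/5) = 1/(-132909/5) = -5/132909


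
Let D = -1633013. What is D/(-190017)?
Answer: 1633013/190017 ≈ 8.5940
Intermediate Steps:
D/(-190017) = -1633013/(-190017) = -1633013*(-1/190017) = 1633013/190017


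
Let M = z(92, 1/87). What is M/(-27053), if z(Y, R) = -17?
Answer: 17/27053 ≈ 0.00062840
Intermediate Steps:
M = -17
M/(-27053) = -17/(-27053) = -17*(-1/27053) = 17/27053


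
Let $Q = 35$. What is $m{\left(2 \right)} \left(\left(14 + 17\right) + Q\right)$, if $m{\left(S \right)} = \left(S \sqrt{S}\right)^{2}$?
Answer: $528$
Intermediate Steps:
$m{\left(S \right)} = S^{3}$ ($m{\left(S \right)} = \left(S^{\frac{3}{2}}\right)^{2} = S^{3}$)
$m{\left(2 \right)} \left(\left(14 + 17\right) + Q\right) = 2^{3} \left(\left(14 + 17\right) + 35\right) = 8 \left(31 + 35\right) = 8 \cdot 66 = 528$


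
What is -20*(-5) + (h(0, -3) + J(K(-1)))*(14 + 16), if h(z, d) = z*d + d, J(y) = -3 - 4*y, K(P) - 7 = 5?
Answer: -1520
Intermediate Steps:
K(P) = 12 (K(P) = 7 + 5 = 12)
h(z, d) = d + d*z (h(z, d) = d*z + d = d + d*z)
-20*(-5) + (h(0, -3) + J(K(-1)))*(14 + 16) = -20*(-5) + (-3*(1 + 0) + (-3 - 4*12))*(14 + 16) = 100 + (-3*1 + (-3 - 48))*30 = 100 + (-3 - 51)*30 = 100 - 54*30 = 100 - 1620 = -1520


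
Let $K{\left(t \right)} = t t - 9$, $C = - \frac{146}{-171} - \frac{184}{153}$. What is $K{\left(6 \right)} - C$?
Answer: $\frac{26501}{969} \approx 27.349$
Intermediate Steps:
$C = - \frac{338}{969}$ ($C = \left(-146\right) \left(- \frac{1}{171}\right) - \frac{184}{153} = \frac{146}{171} - \frac{184}{153} = - \frac{338}{969} \approx -0.34881$)
$K{\left(t \right)} = -9 + t^{2}$ ($K{\left(t \right)} = t^{2} - 9 = -9 + t^{2}$)
$K{\left(6 \right)} - C = \left(-9 + 6^{2}\right) - - \frac{338}{969} = \left(-9 + 36\right) + \frac{338}{969} = 27 + \frac{338}{969} = \frac{26501}{969}$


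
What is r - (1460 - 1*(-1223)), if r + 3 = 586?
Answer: -2100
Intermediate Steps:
r = 583 (r = -3 + 586 = 583)
r - (1460 - 1*(-1223)) = 583 - (1460 - 1*(-1223)) = 583 - (1460 + 1223) = 583 - 1*2683 = 583 - 2683 = -2100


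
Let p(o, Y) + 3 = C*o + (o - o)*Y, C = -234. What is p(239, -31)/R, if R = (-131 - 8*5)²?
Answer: -18643/9747 ≈ -1.9127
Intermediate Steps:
R = 29241 (R = (-131 - 40)² = (-171)² = 29241)
p(o, Y) = -3 - 234*o (p(o, Y) = -3 + (-234*o + (o - o)*Y) = -3 + (-234*o + 0*Y) = -3 + (-234*o + 0) = -3 - 234*o)
p(239, -31)/R = (-3 - 234*239)/29241 = (-3 - 55926)*(1/29241) = -55929*1/29241 = -18643/9747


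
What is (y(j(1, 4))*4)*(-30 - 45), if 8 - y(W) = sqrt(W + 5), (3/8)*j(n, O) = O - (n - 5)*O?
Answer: -2400 + 500*sqrt(21) ≈ -108.71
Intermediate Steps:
j(n, O) = 8*O/3 - 8*O*(-5 + n)/3 (j(n, O) = 8*(O - (n - 5)*O)/3 = 8*(O - (-5 + n)*O)/3 = 8*(O - O*(-5 + n))/3 = 8*O/3 - 8*O*(-5 + n)/3)
y(W) = 8 - sqrt(5 + W) (y(W) = 8 - sqrt(W + 5) = 8 - sqrt(5 + W))
(y(j(1, 4))*4)*(-30 - 45) = ((8 - sqrt(5 + (8/3)*4*(6 - 1*1)))*4)*(-30 - 45) = ((8 - sqrt(5 + (8/3)*4*(6 - 1)))*4)*(-75) = ((8 - sqrt(5 + (8/3)*4*5))*4)*(-75) = ((8 - sqrt(5 + 160/3))*4)*(-75) = ((8 - sqrt(175/3))*4)*(-75) = ((8 - 5*sqrt(21)/3)*4)*(-75) = (32 - 20*sqrt(21)/3)*(-75) = -2400 + 500*sqrt(21)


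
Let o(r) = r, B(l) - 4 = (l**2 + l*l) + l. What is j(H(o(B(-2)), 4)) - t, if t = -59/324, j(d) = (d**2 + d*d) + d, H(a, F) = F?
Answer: 11723/324 ≈ 36.182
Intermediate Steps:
B(l) = 4 + l + 2*l**2 (B(l) = 4 + ((l**2 + l*l) + l) = 4 + ((l**2 + l**2) + l) = 4 + (2*l**2 + l) = 4 + (l + 2*l**2) = 4 + l + 2*l**2)
j(d) = d + 2*d**2 (j(d) = (d**2 + d**2) + d = 2*d**2 + d = d + 2*d**2)
t = -59/324 (t = -59*1/324 = -59/324 ≈ -0.18210)
j(H(o(B(-2)), 4)) - t = 4*(1 + 2*4) - 1*(-59/324) = 4*(1 + 8) + 59/324 = 4*9 + 59/324 = 36 + 59/324 = 11723/324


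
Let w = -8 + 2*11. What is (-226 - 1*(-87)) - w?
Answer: -153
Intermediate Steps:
w = 14 (w = -8 + 22 = 14)
(-226 - 1*(-87)) - w = (-226 - 1*(-87)) - 1*14 = (-226 + 87) - 14 = -139 - 14 = -153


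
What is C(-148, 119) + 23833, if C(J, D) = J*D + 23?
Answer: 6244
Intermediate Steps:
C(J, D) = 23 + D*J (C(J, D) = D*J + 23 = 23 + D*J)
C(-148, 119) + 23833 = (23 + 119*(-148)) + 23833 = (23 - 17612) + 23833 = -17589 + 23833 = 6244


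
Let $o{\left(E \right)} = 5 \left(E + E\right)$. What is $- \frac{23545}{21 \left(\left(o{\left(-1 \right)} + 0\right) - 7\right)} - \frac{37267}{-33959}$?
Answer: $\frac{47815822}{713139} \approx 67.05$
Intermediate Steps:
$o{\left(E \right)} = 10 E$ ($o{\left(E \right)} = 5 \cdot 2 E = 10 E$)
$- \frac{23545}{21 \left(\left(o{\left(-1 \right)} + 0\right) - 7\right)} - \frac{37267}{-33959} = - \frac{23545}{21 \left(\left(10 \left(-1\right) + 0\right) - 7\right)} - \frac{37267}{-33959} = - \frac{23545}{21 \left(\left(-10 + 0\right) - 7\right)} - - \frac{37267}{33959} = - \frac{23545}{21 \left(-10 - 7\right)} + \frac{37267}{33959} = - \frac{23545}{21 \left(-17\right)} + \frac{37267}{33959} = - \frac{23545}{-357} + \frac{37267}{33959} = \left(-23545\right) \left(- \frac{1}{357}\right) + \frac{37267}{33959} = \frac{1385}{21} + \frac{37267}{33959} = \frac{47815822}{713139}$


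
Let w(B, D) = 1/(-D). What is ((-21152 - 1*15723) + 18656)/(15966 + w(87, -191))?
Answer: -3479829/3049507 ≈ -1.1411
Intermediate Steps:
w(B, D) = -1/D
((-21152 - 1*15723) + 18656)/(15966 + w(87, -191)) = ((-21152 - 1*15723) + 18656)/(15966 - 1/(-191)) = ((-21152 - 15723) + 18656)/(15966 - 1*(-1/191)) = (-36875 + 18656)/(15966 + 1/191) = -18219/3049507/191 = -18219*191/3049507 = -3479829/3049507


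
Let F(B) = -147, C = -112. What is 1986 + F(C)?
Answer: 1839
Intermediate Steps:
1986 + F(C) = 1986 - 147 = 1839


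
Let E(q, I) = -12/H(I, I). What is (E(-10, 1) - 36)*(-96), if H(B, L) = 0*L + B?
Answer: 4608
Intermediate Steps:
H(B, L) = B (H(B, L) = 0 + B = B)
E(q, I) = -12/I
(E(-10, 1) - 36)*(-96) = (-12/1 - 36)*(-96) = (-12*1 - 36)*(-96) = (-12 - 36)*(-96) = -48*(-96) = 4608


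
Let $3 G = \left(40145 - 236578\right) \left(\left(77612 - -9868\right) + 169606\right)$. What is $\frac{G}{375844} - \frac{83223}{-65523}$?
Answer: $- \frac{551471513333473}{12313213206} \approx -44787.0$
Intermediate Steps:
$G = - \frac{50500174238}{3}$ ($G = \frac{\left(40145 - 236578\right) \left(\left(77612 - -9868\right) + 169606\right)}{3} = \frac{\left(-196433\right) \left(\left(77612 + 9868\right) + 169606\right)}{3} = \frac{\left(-196433\right) \left(87480 + 169606\right)}{3} = \frac{\left(-196433\right) 257086}{3} = \frac{1}{3} \left(-50500174238\right) = - \frac{50500174238}{3} \approx -1.6833 \cdot 10^{10}$)
$\frac{G}{375844} - \frac{83223}{-65523} = - \frac{50500174238}{3 \cdot 375844} - \frac{83223}{-65523} = \left(- \frac{50500174238}{3}\right) \frac{1}{375844} - - \frac{27741}{21841} = - \frac{25250087119}{563766} + \frac{27741}{21841} = - \frac{551471513333473}{12313213206}$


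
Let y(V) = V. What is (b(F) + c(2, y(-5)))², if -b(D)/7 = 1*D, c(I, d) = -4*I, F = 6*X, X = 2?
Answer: 8464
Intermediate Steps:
F = 12 (F = 6*2 = 12)
b(D) = -7*D
(b(F) + c(2, y(-5)))² = (-7*12 - 4*2)² = (-84 - 8)² = (-92)² = 8464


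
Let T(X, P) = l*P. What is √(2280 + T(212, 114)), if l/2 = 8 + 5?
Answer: 2*√1311 ≈ 72.416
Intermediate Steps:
l = 26 (l = 2*(8 + 5) = 2*13 = 26)
T(X, P) = 26*P
√(2280 + T(212, 114)) = √(2280 + 26*114) = √(2280 + 2964) = √5244 = 2*√1311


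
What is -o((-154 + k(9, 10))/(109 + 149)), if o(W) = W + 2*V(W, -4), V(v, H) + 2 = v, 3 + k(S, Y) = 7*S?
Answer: 219/43 ≈ 5.0930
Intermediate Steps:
k(S, Y) = -3 + 7*S
V(v, H) = -2 + v
o(W) = -4 + 3*W (o(W) = W + 2*(-2 + W) = W + (-4 + 2*W) = -4 + 3*W)
-o((-154 + k(9, 10))/(109 + 149)) = -(-4 + 3*((-154 + (-3 + 7*9))/(109 + 149))) = -(-4 + 3*((-154 + (-3 + 63))/258)) = -(-4 + 3*((-154 + 60)*(1/258))) = -(-4 + 3*(-94*1/258)) = -(-4 + 3*(-47/129)) = -(-4 - 47/43) = -1*(-219/43) = 219/43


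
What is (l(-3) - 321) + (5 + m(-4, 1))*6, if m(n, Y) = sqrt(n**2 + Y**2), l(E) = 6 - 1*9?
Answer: -294 + 6*sqrt(17) ≈ -269.26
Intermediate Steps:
l(E) = -3 (l(E) = 6 - 9 = -3)
m(n, Y) = sqrt(Y**2 + n**2)
(l(-3) - 321) + (5 + m(-4, 1))*6 = (-3 - 321) + (5 + sqrt(1**2 + (-4)**2))*6 = -324 + (5 + sqrt(1 + 16))*6 = -324 + (5 + sqrt(17))*6 = -324 + (30 + 6*sqrt(17)) = -294 + 6*sqrt(17)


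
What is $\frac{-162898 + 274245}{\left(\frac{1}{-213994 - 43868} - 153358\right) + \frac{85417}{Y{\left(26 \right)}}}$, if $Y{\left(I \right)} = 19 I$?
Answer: $- \frac{3545951774079}{4878325824116} \approx -0.72688$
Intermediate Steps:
$\frac{-162898 + 274245}{\left(\frac{1}{-213994 - 43868} - 153358\right) + \frac{85417}{Y{\left(26 \right)}}} = \frac{-162898 + 274245}{\left(\frac{1}{-213994 - 43868} - 153358\right) + \frac{85417}{19 \cdot 26}} = \frac{111347}{\left(\frac{1}{-257862} - 153358\right) + \frac{85417}{494}} = \frac{111347}{\left(- \frac{1}{257862} - 153358\right) + 85417 \cdot \frac{1}{494}} = \frac{111347}{- \frac{39545200597}{257862} + \frac{85417}{494}} = \frac{111347}{- \frac{4878325824116}{31845957}} = 111347 \left(- \frac{31845957}{4878325824116}\right) = - \frac{3545951774079}{4878325824116}$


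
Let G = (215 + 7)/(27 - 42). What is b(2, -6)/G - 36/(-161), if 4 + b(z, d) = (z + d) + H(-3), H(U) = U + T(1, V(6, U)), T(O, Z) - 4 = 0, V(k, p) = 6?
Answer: 8299/11914 ≈ 0.69658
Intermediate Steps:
G = -74/5 (G = 222/(-15) = 222*(-1/15) = -74/5 ≈ -14.800)
T(O, Z) = 4 (T(O, Z) = 4 + 0 = 4)
H(U) = 4 + U (H(U) = U + 4 = 4 + U)
b(z, d) = -3 + d + z (b(z, d) = -4 + ((z + d) + (4 - 3)) = -4 + ((d + z) + 1) = -4 + (1 + d + z) = -3 + d + z)
b(2, -6)/G - 36/(-161) = (-3 - 6 + 2)/(-74/5) - 36/(-161) = -7*(-5/74) - 36*(-1/161) = 35/74 + 36/161 = 8299/11914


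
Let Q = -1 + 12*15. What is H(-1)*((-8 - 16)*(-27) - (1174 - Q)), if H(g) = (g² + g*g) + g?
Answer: -347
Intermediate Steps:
H(g) = g + 2*g² (H(g) = (g² + g²) + g = 2*g² + g = g + 2*g²)
Q = 179 (Q = -1 + 180 = 179)
H(-1)*((-8 - 16)*(-27) - (1174 - Q)) = (-(1 + 2*(-1)))*((-8 - 16)*(-27) - (1174 - 1*179)) = (-(1 - 2))*(-24*(-27) - (1174 - 179)) = (-1*(-1))*(648 - 1*995) = 1*(648 - 995) = 1*(-347) = -347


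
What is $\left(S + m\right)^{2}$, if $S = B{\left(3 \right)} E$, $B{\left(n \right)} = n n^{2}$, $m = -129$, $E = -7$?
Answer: $101124$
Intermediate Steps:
$B{\left(n \right)} = n^{3}$
$S = -189$ ($S = 3^{3} \left(-7\right) = 27 \left(-7\right) = -189$)
$\left(S + m\right)^{2} = \left(-189 - 129\right)^{2} = \left(-318\right)^{2} = 101124$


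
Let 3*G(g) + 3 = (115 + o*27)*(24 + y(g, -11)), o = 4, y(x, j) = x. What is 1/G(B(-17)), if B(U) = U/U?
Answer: 3/5572 ≈ 0.00053841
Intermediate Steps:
B(U) = 1
G(g) = 1783 + 223*g/3 (G(g) = -1 + ((115 + 4*27)*(24 + g))/3 = -1 + ((115 + 108)*(24 + g))/3 = -1 + (223*(24 + g))/3 = -1 + (5352 + 223*g)/3 = -1 + (1784 + 223*g/3) = 1783 + 223*g/3)
1/G(B(-17)) = 1/(1783 + (223/3)*1) = 1/(1783 + 223/3) = 1/(5572/3) = 3/5572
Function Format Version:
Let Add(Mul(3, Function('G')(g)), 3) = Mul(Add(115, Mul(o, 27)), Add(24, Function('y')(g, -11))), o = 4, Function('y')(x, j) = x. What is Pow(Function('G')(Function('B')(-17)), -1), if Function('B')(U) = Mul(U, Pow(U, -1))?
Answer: Rational(3, 5572) ≈ 0.00053841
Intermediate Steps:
Function('B')(U) = 1
Function('G')(g) = Add(1783, Mul(Rational(223, 3), g)) (Function('G')(g) = Add(-1, Mul(Rational(1, 3), Mul(Add(115, Mul(4, 27)), Add(24, g)))) = Add(-1, Mul(Rational(1, 3), Mul(Add(115, 108), Add(24, g)))) = Add(-1, Mul(Rational(1, 3), Mul(223, Add(24, g)))) = Add(-1, Mul(Rational(1, 3), Add(5352, Mul(223, g)))) = Add(-1, Add(1784, Mul(Rational(223, 3), g))) = Add(1783, Mul(Rational(223, 3), g)))
Pow(Function('G')(Function('B')(-17)), -1) = Pow(Add(1783, Mul(Rational(223, 3), 1)), -1) = Pow(Add(1783, Rational(223, 3)), -1) = Pow(Rational(5572, 3), -1) = Rational(3, 5572)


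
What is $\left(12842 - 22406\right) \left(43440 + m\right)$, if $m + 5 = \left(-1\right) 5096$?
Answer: $-366674196$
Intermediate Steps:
$m = -5101$ ($m = -5 - 5096 = -5101$)
$\left(12842 - 22406\right) \left(43440 + m\right) = \left(12842 - 22406\right) \left(43440 - 5101\right) = \left(-9564\right) 38339 = -366674196$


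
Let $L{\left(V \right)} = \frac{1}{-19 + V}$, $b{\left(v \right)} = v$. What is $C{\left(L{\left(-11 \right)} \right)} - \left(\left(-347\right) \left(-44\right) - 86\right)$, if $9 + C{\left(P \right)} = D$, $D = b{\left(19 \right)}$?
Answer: $-15172$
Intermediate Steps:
$D = 19$
$C{\left(P \right)} = 10$ ($C{\left(P \right)} = -9 + 19 = 10$)
$C{\left(L{\left(-11 \right)} \right)} - \left(\left(-347\right) \left(-44\right) - 86\right) = 10 - \left(\left(-347\right) \left(-44\right) - 86\right) = 10 - \left(15268 - 86\right) = 10 - 15182 = -15172$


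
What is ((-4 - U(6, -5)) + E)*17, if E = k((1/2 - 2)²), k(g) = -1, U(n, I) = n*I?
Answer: 425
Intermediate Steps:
U(n, I) = I*n
E = -1
((-4 - U(6, -5)) + E)*17 = ((-4 - (-5)*6) - 1)*17 = ((-4 - 1*(-30)) - 1)*17 = ((-4 + 30) - 1)*17 = (26 - 1)*17 = 25*17 = 425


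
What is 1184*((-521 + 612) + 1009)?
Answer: 1302400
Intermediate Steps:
1184*((-521 + 612) + 1009) = 1184*(91 + 1009) = 1184*1100 = 1302400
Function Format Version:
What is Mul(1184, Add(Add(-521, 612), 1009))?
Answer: 1302400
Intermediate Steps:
Mul(1184, Add(Add(-521, 612), 1009)) = Mul(1184, Add(91, 1009)) = Mul(1184, 1100) = 1302400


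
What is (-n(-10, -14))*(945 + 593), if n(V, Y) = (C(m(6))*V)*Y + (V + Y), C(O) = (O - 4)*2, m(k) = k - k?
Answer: 1759472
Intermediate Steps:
m(k) = 0
C(O) = -8 + 2*O (C(O) = (-4 + O)*2 = -8 + 2*O)
n(V, Y) = V + Y - 8*V*Y (n(V, Y) = ((-8 + 2*0)*V)*Y + (V + Y) = ((-8 + 0)*V)*Y + (V + Y) = (-8*V)*Y + (V + Y) = -8*V*Y + (V + Y) = V + Y - 8*V*Y)
(-n(-10, -14))*(945 + 593) = (-(-10 - 14 - 8*(-10)*(-14)))*(945 + 593) = -(-10 - 14 - 1120)*1538 = -1*(-1144)*1538 = 1144*1538 = 1759472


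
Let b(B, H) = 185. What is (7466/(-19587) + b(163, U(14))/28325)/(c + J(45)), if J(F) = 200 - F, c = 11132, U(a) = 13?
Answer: -41570171/1252409526885 ≈ -3.3192e-5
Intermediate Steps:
(7466/(-19587) + b(163, U(14))/28325)/(c + J(45)) = (7466/(-19587) + 185/28325)/(11132 + (200 - 1*45)) = (7466*(-1/19587) + 185*(1/28325))/(11132 + (200 - 45)) = (-7466/19587 + 37/5665)/(11132 + 155) = -41570171/110960355/11287 = -41570171/110960355*1/11287 = -41570171/1252409526885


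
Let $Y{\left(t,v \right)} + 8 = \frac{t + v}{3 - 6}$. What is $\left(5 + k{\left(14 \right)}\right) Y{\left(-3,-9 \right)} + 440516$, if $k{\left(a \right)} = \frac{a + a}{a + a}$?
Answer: $440492$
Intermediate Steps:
$k{\left(a \right)} = 1$ ($k{\left(a \right)} = \frac{2 a}{2 a} = 2 a \frac{1}{2 a} = 1$)
$Y{\left(t,v \right)} = -8 - \frac{t}{3} - \frac{v}{3}$ ($Y{\left(t,v \right)} = -8 + \frac{t + v}{3 - 6} = -8 + \frac{t + v}{-3} = -8 + \left(t + v\right) \left(- \frac{1}{3}\right) = -8 - \left(\frac{t}{3} + \frac{v}{3}\right) = -8 - \frac{t}{3} - \frac{v}{3}$)
$\left(5 + k{\left(14 \right)}\right) Y{\left(-3,-9 \right)} + 440516 = \left(5 + 1\right) \left(-8 - -1 - -3\right) + 440516 = 6 \left(-8 + 1 + 3\right) + 440516 = 6 \left(-4\right) + 440516 = -24 + 440516 = 440492$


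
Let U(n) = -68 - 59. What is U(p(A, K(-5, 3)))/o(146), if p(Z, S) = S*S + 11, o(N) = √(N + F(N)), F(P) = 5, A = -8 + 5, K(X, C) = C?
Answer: -127*√151/151 ≈ -10.335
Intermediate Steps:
A = -3
o(N) = √(5 + N) (o(N) = √(N + 5) = √(5 + N))
p(Z, S) = 11 + S² (p(Z, S) = S² + 11 = 11 + S²)
U(n) = -127
U(p(A, K(-5, 3)))/o(146) = -127/√(5 + 146) = -127*√151/151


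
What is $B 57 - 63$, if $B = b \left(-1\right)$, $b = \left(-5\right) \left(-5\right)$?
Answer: $-1488$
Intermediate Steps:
$b = 25$
$B = -25$ ($B = 25 \left(-1\right) = -25$)
$B 57 - 63 = \left(-25\right) 57 - 63 = -1425 - 63 = -1488$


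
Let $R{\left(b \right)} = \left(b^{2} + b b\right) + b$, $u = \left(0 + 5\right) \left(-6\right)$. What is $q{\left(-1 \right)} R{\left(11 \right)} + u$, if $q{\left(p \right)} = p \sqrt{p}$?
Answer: $-30 - 253 i \approx -30.0 - 253.0 i$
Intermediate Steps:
$q{\left(p \right)} = p^{\frac{3}{2}}$
$u = -30$ ($u = 5 \left(-6\right) = -30$)
$R{\left(b \right)} = b + 2 b^{2}$ ($R{\left(b \right)} = \left(b^{2} + b^{2}\right) + b = 2 b^{2} + b = b + 2 b^{2}$)
$q{\left(-1 \right)} R{\left(11 \right)} + u = \left(-1\right)^{\frac{3}{2}} \cdot 11 \left(1 + 2 \cdot 11\right) - 30 = - i 11 \left(1 + 22\right) - 30 = - i 11 \cdot 23 - 30 = - i 253 - 30 = - 253 i - 30 = -30 - 253 i$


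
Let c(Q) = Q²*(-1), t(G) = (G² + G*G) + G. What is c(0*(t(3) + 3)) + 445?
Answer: 445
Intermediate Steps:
t(G) = G + 2*G² (t(G) = (G² + G²) + G = 2*G² + G = G + 2*G²)
c(Q) = -Q²
c(0*(t(3) + 3)) + 445 = -(0*(3*(1 + 2*3) + 3))² + 445 = -(0*(3*(1 + 6) + 3))² + 445 = -(0*(3*7 + 3))² + 445 = -(0*(21 + 3))² + 445 = -(0*24)² + 445 = -1*0² + 445 = -1*0 + 445 = 0 + 445 = 445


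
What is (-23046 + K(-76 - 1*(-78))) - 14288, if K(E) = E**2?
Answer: -37330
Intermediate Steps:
(-23046 + K(-76 - 1*(-78))) - 14288 = (-23046 + (-76 - 1*(-78))**2) - 14288 = (-23046 + (-76 + 78)**2) - 14288 = (-23046 + 2**2) - 14288 = (-23046 + 4) - 14288 = -23042 - 14288 = -37330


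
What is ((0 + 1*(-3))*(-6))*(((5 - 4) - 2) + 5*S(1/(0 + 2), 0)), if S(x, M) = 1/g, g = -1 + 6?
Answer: 0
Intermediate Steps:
g = 5
S(x, M) = ⅕ (S(x, M) = 1/5 = ⅕)
((0 + 1*(-3))*(-6))*(((5 - 4) - 2) + 5*S(1/(0 + 2), 0)) = ((0 + 1*(-3))*(-6))*(((5 - 4) - 2) + 5*(⅕)) = ((0 - 3)*(-6))*((1 - 2) + 1) = (-3*(-6))*(-1 + 1) = 18*0 = 0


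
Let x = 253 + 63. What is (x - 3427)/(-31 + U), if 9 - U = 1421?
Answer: 1037/481 ≈ 2.1559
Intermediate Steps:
U = -1412 (U = 9 - 1*1421 = 9 - 1421 = -1412)
x = 316
(x - 3427)/(-31 + U) = (316 - 3427)/(-31 - 1412) = -3111/(-1443) = -3111*(-1/1443) = 1037/481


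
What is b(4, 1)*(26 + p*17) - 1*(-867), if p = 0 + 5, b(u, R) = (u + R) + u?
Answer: 1866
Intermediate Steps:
b(u, R) = R + 2*u (b(u, R) = (R + u) + u = R + 2*u)
p = 5
b(4, 1)*(26 + p*17) - 1*(-867) = (1 + 2*4)*(26 + 5*17) - 1*(-867) = (1 + 8)*(26 + 85) + 867 = 9*111 + 867 = 999 + 867 = 1866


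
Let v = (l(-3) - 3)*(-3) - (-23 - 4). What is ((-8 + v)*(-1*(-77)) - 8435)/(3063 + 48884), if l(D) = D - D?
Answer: -897/7421 ≈ -0.12087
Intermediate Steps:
l(D) = 0
v = 36 (v = (0 - 3)*(-3) - (-23 - 4) = -3*(-3) - 1*(-27) = 9 + 27 = 36)
((-8 + v)*(-1*(-77)) - 8435)/(3063 + 48884) = ((-8 + 36)*(-1*(-77)) - 8435)/(3063 + 48884) = (28*77 - 8435)/51947 = (2156 - 8435)*(1/51947) = -6279*1/51947 = -897/7421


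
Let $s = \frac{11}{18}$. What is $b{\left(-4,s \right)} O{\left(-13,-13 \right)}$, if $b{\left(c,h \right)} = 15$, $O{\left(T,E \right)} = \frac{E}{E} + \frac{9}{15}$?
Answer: $24$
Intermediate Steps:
$s = \frac{11}{18}$ ($s = 11 \cdot \frac{1}{18} = \frac{11}{18} \approx 0.61111$)
$O{\left(T,E \right)} = \frac{8}{5}$ ($O{\left(T,E \right)} = 1 + 9 \cdot \frac{1}{15} = 1 + \frac{3}{5} = \frac{8}{5}$)
$b{\left(-4,s \right)} O{\left(-13,-13 \right)} = 15 \cdot \frac{8}{5} = 24$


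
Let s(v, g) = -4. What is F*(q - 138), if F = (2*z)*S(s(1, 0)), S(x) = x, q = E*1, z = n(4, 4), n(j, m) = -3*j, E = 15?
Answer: -11808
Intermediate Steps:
z = -12 (z = -3*4 = -12)
q = 15 (q = 15*1 = 15)
F = 96 (F = (2*(-12))*(-4) = -24*(-4) = 96)
F*(q - 138) = 96*(15 - 138) = 96*(-123) = -11808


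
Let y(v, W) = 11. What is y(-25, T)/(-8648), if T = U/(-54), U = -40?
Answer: -11/8648 ≈ -0.0012720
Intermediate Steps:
T = 20/27 (T = -40/(-54) = -40*(-1/54) = 20/27 ≈ 0.74074)
y(-25, T)/(-8648) = 11/(-8648) = 11*(-1/8648) = -11/8648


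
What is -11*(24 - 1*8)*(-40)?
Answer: 7040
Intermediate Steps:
-11*(24 - 1*8)*(-40) = -11*(24 - 8)*(-40) = -11*16*(-40) = -176*(-40) = 7040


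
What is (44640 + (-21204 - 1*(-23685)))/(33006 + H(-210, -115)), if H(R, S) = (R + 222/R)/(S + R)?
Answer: 536001375/375450637 ≈ 1.4276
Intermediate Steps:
H(R, S) = (R + 222/R)/(R + S)
(44640 + (-21204 - 1*(-23685)))/(33006 + H(-210, -115)) = (44640 + (-21204 - 1*(-23685)))/(33006 + (222 + (-210)**2)/((-210)*(-210 - 115))) = (44640 + (-21204 + 23685))/(33006 - 1/210*(222 + 44100)/(-325)) = (44640 + 2481)/(33006 - 1/210*(-1/325)*44322) = 47121/(33006 + 7387/11375) = 47121/(375450637/11375) = 47121*(11375/375450637) = 536001375/375450637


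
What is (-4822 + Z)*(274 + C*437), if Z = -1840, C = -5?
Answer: 12731082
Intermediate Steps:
(-4822 + Z)*(274 + C*437) = (-4822 - 1840)*(274 - 5*437) = -6662*(274 - 2185) = -6662*(-1911) = 12731082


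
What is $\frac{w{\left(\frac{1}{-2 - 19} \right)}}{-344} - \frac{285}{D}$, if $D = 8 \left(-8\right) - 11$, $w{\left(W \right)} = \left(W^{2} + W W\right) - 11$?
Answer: $\frac{2906621}{758520} \approx 3.832$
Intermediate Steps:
$w{\left(W \right)} = -11 + 2 W^{2}$ ($w{\left(W \right)} = \left(W^{2} + W^{2}\right) - 11 = 2 W^{2} - 11 = -11 + 2 W^{2}$)
$D = -75$ ($D = -64 - 11 = -75$)
$\frac{w{\left(\frac{1}{-2 - 19} \right)}}{-344} - \frac{285}{D} = \frac{-11 + 2 \left(\frac{1}{-2 - 19}\right)^{2}}{-344} - \frac{285}{-75} = \left(-11 + 2 \left(\frac{1}{-21}\right)^{2}\right) \left(- \frac{1}{344}\right) - - \frac{19}{5} = \left(-11 + 2 \left(- \frac{1}{21}\right)^{2}\right) \left(- \frac{1}{344}\right) + \frac{19}{5} = \left(-11 + 2 \cdot \frac{1}{441}\right) \left(- \frac{1}{344}\right) + \frac{19}{5} = \left(-11 + \frac{2}{441}\right) \left(- \frac{1}{344}\right) + \frac{19}{5} = \left(- \frac{4849}{441}\right) \left(- \frac{1}{344}\right) + \frac{19}{5} = \frac{4849}{151704} + \frac{19}{5} = \frac{2906621}{758520}$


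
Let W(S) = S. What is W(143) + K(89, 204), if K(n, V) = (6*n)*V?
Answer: 109079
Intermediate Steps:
K(n, V) = 6*V*n
W(143) + K(89, 204) = 143 + 6*204*89 = 143 + 108936 = 109079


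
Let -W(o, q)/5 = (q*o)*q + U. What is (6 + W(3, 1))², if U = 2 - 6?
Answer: 121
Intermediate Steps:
U = -4
W(o, q) = 20 - 5*o*q² (W(o, q) = -5*((q*o)*q - 4) = -5*((o*q)*q - 4) = -5*(o*q² - 4) = -5*(-4 + o*q²) = 20 - 5*o*q²)
(6 + W(3, 1))² = (6 + (20 - 5*3*1²))² = (6 + (20 - 5*3*1))² = (6 + (20 - 15))² = (6 + 5)² = 11² = 121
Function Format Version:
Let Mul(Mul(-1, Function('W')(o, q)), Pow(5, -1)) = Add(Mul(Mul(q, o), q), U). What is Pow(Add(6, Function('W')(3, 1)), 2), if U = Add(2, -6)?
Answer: 121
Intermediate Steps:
U = -4
Function('W')(o, q) = Add(20, Mul(-5, o, Pow(q, 2))) (Function('W')(o, q) = Mul(-5, Add(Mul(Mul(q, o), q), -4)) = Mul(-5, Add(Mul(Mul(o, q), q), -4)) = Mul(-5, Add(Mul(o, Pow(q, 2)), -4)) = Mul(-5, Add(-4, Mul(o, Pow(q, 2)))) = Add(20, Mul(-5, o, Pow(q, 2))))
Pow(Add(6, Function('W')(3, 1)), 2) = Pow(Add(6, Add(20, Mul(-5, 3, Pow(1, 2)))), 2) = Pow(Add(6, Add(20, Mul(-5, 3, 1))), 2) = Pow(Add(6, Add(20, -15)), 2) = Pow(Add(6, 5), 2) = Pow(11, 2) = 121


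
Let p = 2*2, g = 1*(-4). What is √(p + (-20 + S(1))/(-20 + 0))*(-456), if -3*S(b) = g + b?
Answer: -684*√55/5 ≈ -1014.5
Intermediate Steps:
g = -4
S(b) = 4/3 - b/3 (S(b) = -(-4 + b)/3 = 4/3 - b/3)
p = 4
√(p + (-20 + S(1))/(-20 + 0))*(-456) = √(4 + (-20 + (4/3 - ⅓*1))/(-20 + 0))*(-456) = √(4 + (-20 + (4/3 - ⅓))/(-20))*(-456) = √(4 + (-20 + 1)*(-1/20))*(-456) = √(4 - 19*(-1/20))*(-456) = √(4 + 19/20)*(-456) = √(99/20)*(-456) = (3*√55/10)*(-456) = -684*√55/5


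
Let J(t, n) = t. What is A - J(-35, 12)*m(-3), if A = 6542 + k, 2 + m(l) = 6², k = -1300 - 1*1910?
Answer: 4522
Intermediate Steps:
k = -3210 (k = -1300 - 1910 = -3210)
m(l) = 34 (m(l) = -2 + 6² = -2 + 36 = 34)
A = 3332 (A = 6542 - 3210 = 3332)
A - J(-35, 12)*m(-3) = 3332 - (-35)*34 = 3332 - 1*(-1190) = 3332 + 1190 = 4522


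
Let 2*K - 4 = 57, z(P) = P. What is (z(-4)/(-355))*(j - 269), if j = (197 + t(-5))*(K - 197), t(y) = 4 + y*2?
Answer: -128282/355 ≈ -361.36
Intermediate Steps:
t(y) = 4 + 2*y
K = 61/2 (K = 2 + (1/2)*57 = 2 + 57/2 = 61/2 ≈ 30.500)
j = -63603/2 (j = (197 + (4 + 2*(-5)))*(61/2 - 197) = (197 + (4 - 10))*(-333/2) = (197 - 6)*(-333/2) = 191*(-333/2) = -63603/2 ≈ -31802.)
(z(-4)/(-355))*(j - 269) = (-4/(-355))*(-63603/2 - 269) = -4*(-1/355)*(-64141/2) = (4/355)*(-64141/2) = -128282/355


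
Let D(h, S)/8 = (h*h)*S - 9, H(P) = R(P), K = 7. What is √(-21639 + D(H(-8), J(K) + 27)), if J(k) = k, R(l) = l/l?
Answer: I*√21439 ≈ 146.42*I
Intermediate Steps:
R(l) = 1
H(P) = 1
D(h, S) = -72 + 8*S*h² (D(h, S) = 8*((h*h)*S - 9) = 8*(h²*S - 9) = 8*(S*h² - 9) = 8*(-9 + S*h²) = -72 + 8*S*h²)
√(-21639 + D(H(-8), J(K) + 27)) = √(-21639 + (-72 + 8*(7 + 27)*1²)) = √(-21639 + (-72 + 8*34*1)) = √(-21639 + (-72 + 272)) = √(-21639 + 200) = √(-21439) = I*√21439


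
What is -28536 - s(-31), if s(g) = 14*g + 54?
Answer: -28156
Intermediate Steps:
s(g) = 54 + 14*g
-28536 - s(-31) = -28536 - (54 + 14*(-31)) = -28536 - (54 - 434) = -28536 - 1*(-380) = -28536 + 380 = -28156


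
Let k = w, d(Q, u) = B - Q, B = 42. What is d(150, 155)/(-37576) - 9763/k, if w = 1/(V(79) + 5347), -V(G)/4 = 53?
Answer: -470949448943/9394 ≈ -5.0133e+7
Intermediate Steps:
V(G) = -212 (V(G) = -4*53 = -212)
w = 1/5135 (w = 1/(-212 + 5347) = 1/5135 ≈ 0.00019474)
d(Q, u) = 42 - Q
k = 1/5135 ≈ 0.00019474
d(150, 155)/(-37576) - 9763/k = (42 - 1*150)/(-37576) - 9763/1/5135 = (42 - 150)*(-1/37576) - 9763*5135 = -108*(-1/37576) - 50133005 = 27/9394 - 50133005 = -470949448943/9394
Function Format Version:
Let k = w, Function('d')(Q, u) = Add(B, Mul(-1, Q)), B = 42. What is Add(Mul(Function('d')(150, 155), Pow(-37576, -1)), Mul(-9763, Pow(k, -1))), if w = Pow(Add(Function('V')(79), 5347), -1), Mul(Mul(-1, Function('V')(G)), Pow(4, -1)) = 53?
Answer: Rational(-470949448943, 9394) ≈ -5.0133e+7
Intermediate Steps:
Function('V')(G) = -212 (Function('V')(G) = Mul(-4, 53) = -212)
w = Rational(1, 5135) (w = Pow(Add(-212, 5347), -1) = Pow(5135, -1) = Rational(1, 5135) ≈ 0.00019474)
Function('d')(Q, u) = Add(42, Mul(-1, Q))
k = Rational(1, 5135) ≈ 0.00019474
Add(Mul(Function('d')(150, 155), Pow(-37576, -1)), Mul(-9763, Pow(k, -1))) = Add(Mul(Add(42, Mul(-1, 150)), Pow(-37576, -1)), Mul(-9763, Pow(Rational(1, 5135), -1))) = Add(Mul(Add(42, -150), Rational(-1, 37576)), Mul(-9763, 5135)) = Add(Mul(-108, Rational(-1, 37576)), -50133005) = Add(Rational(27, 9394), -50133005) = Rational(-470949448943, 9394)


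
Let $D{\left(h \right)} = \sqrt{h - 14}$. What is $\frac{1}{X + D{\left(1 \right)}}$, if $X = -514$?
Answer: $- \frac{514}{264209} - \frac{i \sqrt{13}}{264209} \approx -0.0019454 - 1.3647 \cdot 10^{-5} i$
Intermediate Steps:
$D{\left(h \right)} = \sqrt{-14 + h}$
$\frac{1}{X + D{\left(1 \right)}} = \frac{1}{-514 + \sqrt{-14 + 1}} = \frac{1}{-514 + \sqrt{-13}} = \frac{1}{-514 + i \sqrt{13}}$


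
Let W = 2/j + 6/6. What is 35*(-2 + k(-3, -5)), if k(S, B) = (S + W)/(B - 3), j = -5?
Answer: -119/2 ≈ -59.500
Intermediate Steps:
W = ⅗ (W = 2/(-5) + 6/6 = 2*(-⅕) + 6*(⅙) = -⅖ + 1 = ⅗ ≈ 0.60000)
k(S, B) = (⅗ + S)/(-3 + B) (k(S, B) = (S + ⅗)/(B - 3) = (⅗ + S)/(-3 + B))
35*(-2 + k(-3, -5)) = 35*(-2 + (⅗ - 3)/(-3 - 5)) = 35*(-2 - 12/5/(-8)) = 35*(-2 - ⅛*(-12/5)) = 35*(-2 + 3/10) = 35*(-17/10) = -119/2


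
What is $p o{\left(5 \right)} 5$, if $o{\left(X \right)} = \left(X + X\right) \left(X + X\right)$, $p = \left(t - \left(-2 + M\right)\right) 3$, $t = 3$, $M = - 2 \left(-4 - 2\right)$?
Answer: $-10500$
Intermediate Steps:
$M = 12$ ($M = \left(-2\right) \left(-6\right) = 12$)
$p = -21$ ($p = \left(3 + \left(2 - 12\right)\right) 3 = \left(3 - 10\right) 3 = \left(-7\right) 3 = -21$)
$o{\left(X \right)} = 4 X^{2}$ ($o{\left(X \right)} = 2 X 2 X = 4 X^{2}$)
$p o{\left(5 \right)} 5 = - 21 \cdot 4 \cdot 5^{2} \cdot 5 = - 21 \cdot 4 \cdot 25 \cdot 5 = \left(-21\right) 100 \cdot 5 = \left(-2100\right) 5 = -10500$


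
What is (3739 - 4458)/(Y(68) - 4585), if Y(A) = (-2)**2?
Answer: 719/4581 ≈ 0.15695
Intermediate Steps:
Y(A) = 4
(3739 - 4458)/(Y(68) - 4585) = (3739 - 4458)/(4 - 4585) = -719/(-4581) = -719*(-1/4581) = 719/4581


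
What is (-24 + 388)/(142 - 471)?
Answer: -52/47 ≈ -1.1064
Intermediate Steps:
(-24 + 388)/(142 - 471) = 364/(-329) = 364*(-1/329) = -52/47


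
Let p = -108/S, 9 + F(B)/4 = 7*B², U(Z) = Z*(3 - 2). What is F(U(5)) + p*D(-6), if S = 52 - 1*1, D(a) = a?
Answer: 11504/17 ≈ 676.71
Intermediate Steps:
U(Z) = Z (U(Z) = Z*1 = Z)
S = 51 (S = 52 - 1 = 51)
F(B) = -36 + 28*B² (F(B) = -36 + 4*(7*B²) = -36 + 28*B²)
p = -36/17 (p = -108/51 = -108*1/51 = -36/17 ≈ -2.1176)
F(U(5)) + p*D(-6) = (-36 + 28*5²) - 36/17*(-6) = (-36 + 28*25) + 216/17 = (-36 + 700) + 216/17 = 664 + 216/17 = 11504/17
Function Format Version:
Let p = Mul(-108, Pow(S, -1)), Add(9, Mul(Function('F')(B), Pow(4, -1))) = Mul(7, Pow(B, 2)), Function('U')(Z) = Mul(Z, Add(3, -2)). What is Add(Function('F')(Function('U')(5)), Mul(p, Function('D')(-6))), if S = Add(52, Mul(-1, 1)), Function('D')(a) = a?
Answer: Rational(11504, 17) ≈ 676.71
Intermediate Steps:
Function('U')(Z) = Z (Function('U')(Z) = Mul(Z, 1) = Z)
S = 51 (S = Add(52, -1) = 51)
Function('F')(B) = Add(-36, Mul(28, Pow(B, 2))) (Function('F')(B) = Add(-36, Mul(4, Mul(7, Pow(B, 2)))) = Add(-36, Mul(28, Pow(B, 2))))
p = Rational(-36, 17) (p = Mul(-108, Pow(51, -1)) = Mul(-108, Rational(1, 51)) = Rational(-36, 17) ≈ -2.1176)
Add(Function('F')(Function('U')(5)), Mul(p, Function('D')(-6))) = Add(Add(-36, Mul(28, Pow(5, 2))), Mul(Rational(-36, 17), -6)) = Add(Add(-36, Mul(28, 25)), Rational(216, 17)) = Add(Add(-36, 700), Rational(216, 17)) = Add(664, Rational(216, 17)) = Rational(11504, 17)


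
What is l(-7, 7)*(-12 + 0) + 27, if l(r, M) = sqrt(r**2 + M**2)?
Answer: 27 - 84*sqrt(2) ≈ -91.794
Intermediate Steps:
l(r, M) = sqrt(M**2 + r**2)
l(-7, 7)*(-12 + 0) + 27 = sqrt(7**2 + (-7)**2)*(-12 + 0) + 27 = sqrt(49 + 49)*(-12) + 27 = sqrt(98)*(-12) + 27 = (7*sqrt(2))*(-12) + 27 = -84*sqrt(2) + 27 = 27 - 84*sqrt(2)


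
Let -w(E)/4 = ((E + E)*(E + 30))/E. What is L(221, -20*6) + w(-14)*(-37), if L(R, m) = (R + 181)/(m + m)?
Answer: 189373/40 ≈ 4734.3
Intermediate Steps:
L(R, m) = (181 + R)/(2*m) (L(R, m) = (181 + R)/((2*m)) = (181 + R)*(1/(2*m)) = (181 + R)/(2*m))
w(E) = -240 - 8*E (w(E) = -4*(E + E)*(E + 30)/E = -4*(2*E)*(30 + E)/E = -4*2*E*(30 + E)/E = -4*(60 + 2*E) = -240 - 8*E)
L(221, -20*6) + w(-14)*(-37) = (181 + 221)/(2*((-20*6))) + (-240 - 8*(-14))*(-37) = (½)*402/(-120) + (-240 + 112)*(-37) = (½)*(-1/120)*402 - 128*(-37) = -67/40 + 4736 = 189373/40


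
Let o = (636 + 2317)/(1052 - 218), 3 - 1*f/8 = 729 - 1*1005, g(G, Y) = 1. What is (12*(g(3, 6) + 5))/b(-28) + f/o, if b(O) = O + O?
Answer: 13003839/20671 ≈ 629.09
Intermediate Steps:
b(O) = 2*O
f = 2232 (f = 24 - 8*(729 - 1*1005) = 24 - 8*(729 - 1005) = 24 - 8*(-276) = 24 + 2208 = 2232)
o = 2953/834 ≈ 3.5408
(12*(g(3, 6) + 5))/b(-28) + f/o = (12*(1 + 5))/((2*(-28))) + 2232/(2953/834) = (12*6)/(-56) + 2232*(834/2953) = 72*(-1/56) + 1861488/2953 = -9/7 + 1861488/2953 = 13003839/20671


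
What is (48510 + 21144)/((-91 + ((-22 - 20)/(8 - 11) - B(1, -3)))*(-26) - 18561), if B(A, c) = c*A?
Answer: -69654/16637 ≈ -4.1867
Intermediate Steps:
B(A, c) = A*c
(48510 + 21144)/((-91 + ((-22 - 20)/(8 - 11) - B(1, -3)))*(-26) - 18561) = (48510 + 21144)/((-91 + ((-22 - 20)/(8 - 11) - (-3)))*(-26) - 18561) = 69654/((-91 + (-42/(-3) - 1*(-3)))*(-26) - 18561) = 69654/((-91 + (-42*(-⅓) + 3))*(-26) - 18561) = 69654/((-91 + (14 + 3))*(-26) - 18561) = 69654/((-91 + 17)*(-26) - 18561) = 69654/(-74*(-26) - 18561) = 69654/(1924 - 18561) = 69654/(-16637) = 69654*(-1/16637) = -69654/16637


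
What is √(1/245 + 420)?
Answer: √514505/35 ≈ 20.494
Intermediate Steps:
√(1/245 + 420) = √(102901/245) = √514505/35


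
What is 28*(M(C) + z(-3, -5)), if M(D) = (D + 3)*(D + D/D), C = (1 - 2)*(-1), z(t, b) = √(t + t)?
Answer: 224 + 28*I*√6 ≈ 224.0 + 68.586*I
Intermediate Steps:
z(t, b) = √2*√t (z(t, b) = √(2*t) = √2*√t)
C = 1 (C = -1*(-1) = 1)
M(D) = (1 + D)*(3 + D) (M(D) = (3 + D)*(D + 1) = (3 + D)*(1 + D) = (1 + D)*(3 + D))
28*(M(C) + z(-3, -5)) = 28*((3 + 1² + 4*1) + √2*√(-3)) = 28*((3 + 1 + 4) + √2*(I*√3)) = 28*(8 + I*√6) = 224 + 28*I*√6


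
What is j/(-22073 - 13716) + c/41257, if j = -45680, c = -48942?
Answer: 133034522/1476546773 ≈ 0.090098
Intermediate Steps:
j/(-22073 - 13716) + c/41257 = -45680/(-22073 - 13716) - 48942/41257 = -45680/(-35789) - 48942*1/41257 = -45680*(-1/35789) - 48942/41257 = 45680/35789 - 48942/41257 = 133034522/1476546773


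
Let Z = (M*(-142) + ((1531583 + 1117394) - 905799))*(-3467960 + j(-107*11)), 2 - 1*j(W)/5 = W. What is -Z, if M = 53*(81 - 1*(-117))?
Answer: 876006306950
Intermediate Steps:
j(W) = 10 - 5*W
M = 10494 (M = 53*(81 + 117) = 53*198 = 10494)
Z = -876006306950 (Z = (10494*(-142) + ((1531583 + 1117394) - 905799))*(-3467960 + (10 - (-535)*11)) = (-1490148 + (2648977 - 905799))*(-3467960 + (10 - 5*(-1177))) = (-1490148 + 1743178)*(-3467960 + (10 + 5885)) = 253030*(-3467960 + 5895) = 253030*(-3462065) = -876006306950)
-Z = -1*(-876006306950) = 876006306950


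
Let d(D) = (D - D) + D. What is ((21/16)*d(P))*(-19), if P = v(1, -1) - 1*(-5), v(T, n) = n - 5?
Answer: 399/16 ≈ 24.938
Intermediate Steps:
v(T, n) = -5 + n
P = -1 (P = (-5 - 1) - 1*(-5) = -6 + 5 = -1)
d(D) = D (d(D) = 0 + D = D)
((21/16)*d(P))*(-19) = ((21/16)*(-1))*(-19) = -21/16*(-19) = 399/16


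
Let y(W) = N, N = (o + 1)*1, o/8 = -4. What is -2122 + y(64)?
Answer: -2153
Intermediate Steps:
o = -32 (o = 8*(-4) = -32)
N = -31 (N = (-32 + 1)*1 = -31*1 = -31)
y(W) = -31
-2122 + y(64) = -2122 - 31 = -2153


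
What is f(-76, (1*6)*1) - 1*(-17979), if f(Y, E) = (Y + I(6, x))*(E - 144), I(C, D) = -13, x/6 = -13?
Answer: 30261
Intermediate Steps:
x = -78 (x = 6*(-13) = -78)
f(Y, E) = (-144 + E)*(-13 + Y) (f(Y, E) = (Y - 13)*(E - 144) = (-13 + Y)*(-144 + E) = (-144 + E)*(-13 + Y))
f(-76, (1*6)*1) - 1*(-17979) = (1872 - 144*(-76) - 13*1*6 + ((1*6)*1)*(-76)) - 1*(-17979) = (1872 + 10944 - 78 + (6*1)*(-76)) + 17979 = (1872 + 10944 - 13*6 + 6*(-76)) + 17979 = (1872 + 10944 - 78 - 456) + 17979 = 12282 + 17979 = 30261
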